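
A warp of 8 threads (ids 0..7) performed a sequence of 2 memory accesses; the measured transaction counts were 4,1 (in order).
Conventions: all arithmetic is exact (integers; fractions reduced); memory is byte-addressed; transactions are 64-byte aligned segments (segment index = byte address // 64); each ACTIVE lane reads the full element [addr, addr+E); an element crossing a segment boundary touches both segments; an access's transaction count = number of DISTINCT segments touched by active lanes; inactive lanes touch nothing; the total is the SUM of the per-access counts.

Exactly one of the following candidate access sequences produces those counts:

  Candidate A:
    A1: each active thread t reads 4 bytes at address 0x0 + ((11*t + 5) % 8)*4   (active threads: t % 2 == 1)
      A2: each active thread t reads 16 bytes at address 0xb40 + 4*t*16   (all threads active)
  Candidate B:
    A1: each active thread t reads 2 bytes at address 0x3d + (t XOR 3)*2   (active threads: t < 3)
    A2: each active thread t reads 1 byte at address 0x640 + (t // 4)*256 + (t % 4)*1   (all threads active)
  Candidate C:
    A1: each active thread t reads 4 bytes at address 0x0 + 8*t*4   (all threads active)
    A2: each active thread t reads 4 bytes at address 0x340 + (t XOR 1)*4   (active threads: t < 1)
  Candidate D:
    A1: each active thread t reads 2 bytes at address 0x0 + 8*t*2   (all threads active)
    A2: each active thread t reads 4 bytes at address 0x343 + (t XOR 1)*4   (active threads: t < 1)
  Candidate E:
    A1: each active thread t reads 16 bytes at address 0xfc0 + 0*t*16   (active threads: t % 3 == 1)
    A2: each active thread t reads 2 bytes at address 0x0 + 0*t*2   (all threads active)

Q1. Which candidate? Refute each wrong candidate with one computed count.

A: A1 gives 1 transaction, not 4
B: A1 gives 2 transactions, not 4
D: A1 gives 2 transactions, not 4
E: A1 gives 1 transaction, not 4
C: all counts match (4,1)

Answer: C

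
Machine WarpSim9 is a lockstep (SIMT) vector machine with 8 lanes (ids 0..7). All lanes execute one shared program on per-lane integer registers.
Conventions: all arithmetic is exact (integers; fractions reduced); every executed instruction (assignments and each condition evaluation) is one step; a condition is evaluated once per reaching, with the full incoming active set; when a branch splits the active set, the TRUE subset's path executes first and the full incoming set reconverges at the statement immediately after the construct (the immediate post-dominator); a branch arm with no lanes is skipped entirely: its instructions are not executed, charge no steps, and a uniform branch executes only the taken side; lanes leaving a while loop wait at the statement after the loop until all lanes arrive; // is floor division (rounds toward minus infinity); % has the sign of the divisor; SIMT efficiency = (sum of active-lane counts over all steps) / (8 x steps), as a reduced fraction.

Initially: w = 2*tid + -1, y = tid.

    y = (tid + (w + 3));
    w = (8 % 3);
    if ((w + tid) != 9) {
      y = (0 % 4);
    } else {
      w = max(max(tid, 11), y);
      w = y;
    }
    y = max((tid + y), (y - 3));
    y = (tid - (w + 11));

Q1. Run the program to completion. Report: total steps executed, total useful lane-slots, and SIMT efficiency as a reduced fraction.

Answer: 8 steps, 49 useful, 49/64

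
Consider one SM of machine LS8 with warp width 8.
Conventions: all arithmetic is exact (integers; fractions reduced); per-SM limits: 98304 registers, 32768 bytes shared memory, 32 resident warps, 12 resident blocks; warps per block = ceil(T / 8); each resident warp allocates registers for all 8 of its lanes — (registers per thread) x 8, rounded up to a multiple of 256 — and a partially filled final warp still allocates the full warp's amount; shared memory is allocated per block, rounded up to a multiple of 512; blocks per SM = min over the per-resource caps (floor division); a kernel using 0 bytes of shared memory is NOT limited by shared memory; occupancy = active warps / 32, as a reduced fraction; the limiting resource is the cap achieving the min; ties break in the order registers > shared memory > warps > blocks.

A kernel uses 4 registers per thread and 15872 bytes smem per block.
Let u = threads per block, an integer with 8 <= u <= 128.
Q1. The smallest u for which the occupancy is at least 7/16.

Answer: u = 49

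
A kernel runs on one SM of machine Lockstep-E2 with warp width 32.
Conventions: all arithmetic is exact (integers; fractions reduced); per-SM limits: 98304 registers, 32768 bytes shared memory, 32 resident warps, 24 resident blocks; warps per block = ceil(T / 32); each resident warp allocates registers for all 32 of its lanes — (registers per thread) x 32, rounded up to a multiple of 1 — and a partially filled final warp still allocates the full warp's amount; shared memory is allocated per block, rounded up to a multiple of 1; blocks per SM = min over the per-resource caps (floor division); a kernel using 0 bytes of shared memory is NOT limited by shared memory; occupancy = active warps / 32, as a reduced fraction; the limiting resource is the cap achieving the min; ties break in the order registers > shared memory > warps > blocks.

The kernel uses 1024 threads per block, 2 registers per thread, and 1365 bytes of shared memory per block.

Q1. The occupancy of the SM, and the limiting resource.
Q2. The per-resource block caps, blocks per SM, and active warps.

Answer: occupancy 1, limited by warps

registers: 48 blocks
shared memory: 24 blocks
warps: 1 block
blocks: 24 blocks

Answer: 1 block, 32 active warps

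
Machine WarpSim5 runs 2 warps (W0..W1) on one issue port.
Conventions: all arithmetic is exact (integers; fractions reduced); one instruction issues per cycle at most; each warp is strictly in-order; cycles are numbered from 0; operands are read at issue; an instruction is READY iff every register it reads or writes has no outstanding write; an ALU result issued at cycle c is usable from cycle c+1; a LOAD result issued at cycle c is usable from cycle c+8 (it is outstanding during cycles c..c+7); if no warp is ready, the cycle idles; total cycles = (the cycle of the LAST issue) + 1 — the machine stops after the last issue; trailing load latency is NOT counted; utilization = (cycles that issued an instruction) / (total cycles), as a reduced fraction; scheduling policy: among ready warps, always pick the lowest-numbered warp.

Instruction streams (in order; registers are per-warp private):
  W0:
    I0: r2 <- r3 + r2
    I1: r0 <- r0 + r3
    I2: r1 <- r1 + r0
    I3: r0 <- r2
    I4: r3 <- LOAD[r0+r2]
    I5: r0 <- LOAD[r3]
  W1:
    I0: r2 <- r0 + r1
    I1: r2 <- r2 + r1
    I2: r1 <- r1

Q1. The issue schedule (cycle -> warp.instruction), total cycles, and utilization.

cycle 0: W0.I0
cycle 1: W0.I1
cycle 2: W0.I2
cycle 3: W0.I3
cycle 4: W0.I4
cycle 5: W1.I0
cycle 6: W1.I1
cycle 7: W1.I2
cycle 8: idle
cycle 9: idle
cycle 10: idle
cycle 11: idle
cycle 12: W0.I5

Answer: 13 cycles, utilization 9/13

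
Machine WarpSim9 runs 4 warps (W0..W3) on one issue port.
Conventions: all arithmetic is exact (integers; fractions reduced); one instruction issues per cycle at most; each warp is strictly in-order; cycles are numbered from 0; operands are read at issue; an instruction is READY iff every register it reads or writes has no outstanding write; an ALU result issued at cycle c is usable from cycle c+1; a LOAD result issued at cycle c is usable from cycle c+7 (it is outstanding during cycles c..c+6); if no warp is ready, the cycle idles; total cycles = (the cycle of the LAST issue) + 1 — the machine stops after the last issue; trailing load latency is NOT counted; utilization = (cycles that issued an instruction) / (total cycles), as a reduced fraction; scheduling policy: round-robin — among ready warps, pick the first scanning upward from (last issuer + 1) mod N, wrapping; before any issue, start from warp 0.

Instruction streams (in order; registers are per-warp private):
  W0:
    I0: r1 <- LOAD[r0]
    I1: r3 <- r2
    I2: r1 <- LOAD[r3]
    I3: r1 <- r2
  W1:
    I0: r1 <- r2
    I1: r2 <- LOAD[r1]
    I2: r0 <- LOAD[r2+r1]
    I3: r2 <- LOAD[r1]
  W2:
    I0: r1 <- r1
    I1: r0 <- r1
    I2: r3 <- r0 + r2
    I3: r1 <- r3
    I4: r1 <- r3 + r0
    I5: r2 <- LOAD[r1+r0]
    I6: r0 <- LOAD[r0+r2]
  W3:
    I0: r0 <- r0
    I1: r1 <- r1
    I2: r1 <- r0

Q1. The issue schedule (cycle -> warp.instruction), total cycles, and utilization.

cycle 0: W0.I0
cycle 1: W1.I0
cycle 2: W2.I0
cycle 3: W3.I0
cycle 4: W0.I1
cycle 5: W1.I1
cycle 6: W2.I1
cycle 7: W3.I1
cycle 8: W0.I2
cycle 9: W2.I2
cycle 10: W3.I2
cycle 11: W2.I3
cycle 12: W1.I2
cycle 13: W2.I4
cycle 14: W1.I3
cycle 15: W2.I5
cycle 16: W0.I3
cycle 17: idle
cycle 18: idle
cycle 19: idle
cycle 20: idle
cycle 21: idle
cycle 22: W2.I6

Answer: 23 cycles, utilization 18/23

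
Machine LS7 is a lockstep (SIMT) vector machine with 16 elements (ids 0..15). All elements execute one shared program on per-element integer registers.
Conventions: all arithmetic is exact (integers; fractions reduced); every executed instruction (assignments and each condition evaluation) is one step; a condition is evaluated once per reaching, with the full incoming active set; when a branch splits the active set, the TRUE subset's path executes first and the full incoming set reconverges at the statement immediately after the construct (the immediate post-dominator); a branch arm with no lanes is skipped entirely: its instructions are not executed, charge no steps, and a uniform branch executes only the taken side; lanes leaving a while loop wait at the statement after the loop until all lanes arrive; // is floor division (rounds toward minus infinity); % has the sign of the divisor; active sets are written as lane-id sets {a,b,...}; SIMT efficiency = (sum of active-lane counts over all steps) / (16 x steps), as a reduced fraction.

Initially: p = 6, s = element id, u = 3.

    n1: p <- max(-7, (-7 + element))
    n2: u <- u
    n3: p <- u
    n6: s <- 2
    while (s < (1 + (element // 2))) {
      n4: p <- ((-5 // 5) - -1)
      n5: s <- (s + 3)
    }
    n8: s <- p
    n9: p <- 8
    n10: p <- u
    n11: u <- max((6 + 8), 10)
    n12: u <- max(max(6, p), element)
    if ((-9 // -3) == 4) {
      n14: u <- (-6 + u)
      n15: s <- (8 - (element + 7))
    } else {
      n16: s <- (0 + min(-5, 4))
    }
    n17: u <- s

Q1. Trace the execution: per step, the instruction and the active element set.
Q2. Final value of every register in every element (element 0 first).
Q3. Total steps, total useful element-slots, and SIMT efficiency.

step 0: p <- max(-7, (-7 + element)) {0,1,2,3,4,5,6,7,8,9,10,11,12,13,14,15}
step 1: u <- u                       {0,1,2,3,4,5,6,7,8,9,10,11,12,13,14,15}
step 2: p <- u                       {0,1,2,3,4,5,6,7,8,9,10,11,12,13,14,15}
step 3: s <- 2                       {0,1,2,3,4,5,6,7,8,9,10,11,12,13,14,15}
step 4: eval (s < (1 + (element // 2))) {0,1,2,3,4,5,6,7,8,9,10,11,12,13,14,15}
step 5: p <- ((-5 // 5) - -1)        {4,5,6,7,8,9,10,11,12,13,14,15}
step 6: s <- (s + 3)                 {4,5,6,7,8,9,10,11,12,13,14,15}
step 7: eval (s < (1 + (element // 2))) {4,5,6,7,8,9,10,11,12,13,14,15}
step 8: p <- ((-5 // 5) - -1)        {10,11,12,13,14,15}
step 9: s <- (s + 3)                 {10,11,12,13,14,15}
step 10: eval (s < (1 + (element // 2))) {10,11,12,13,14,15}
step 11: s <- p                       {0,1,2,3,4,5,6,7,8,9,10,11,12,13,14,15}
step 12: p <- 8                       {0,1,2,3,4,5,6,7,8,9,10,11,12,13,14,15}
step 13: p <- u                       {0,1,2,3,4,5,6,7,8,9,10,11,12,13,14,15}
step 14: u <- max((6 + 8), 10)        {0,1,2,3,4,5,6,7,8,9,10,11,12,13,14,15}
step 15: u <- max(max(6, p), element) {0,1,2,3,4,5,6,7,8,9,10,11,12,13,14,15}
step 16: eval ((-9 // -3) == 4)       {0,1,2,3,4,5,6,7,8,9,10,11,12,13,14,15}
step 17: s <- (0 + min(-5, 4))        {0,1,2,3,4,5,6,7,8,9,10,11,12,13,14,15}
step 18: u <- s                       {0,1,2,3,4,5,6,7,8,9,10,11,12,13,14,15}

Answer: 19 steps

p: 3,3,3,3,3,3,3,3,3,3,3,3,3,3,3,3
s: -5,-5,-5,-5,-5,-5,-5,-5,-5,-5,-5,-5,-5,-5,-5,-5
u: -5,-5,-5,-5,-5,-5,-5,-5,-5,-5,-5,-5,-5,-5,-5,-5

steps = 19; useful = 262; efficiency = 262/304 = 131/152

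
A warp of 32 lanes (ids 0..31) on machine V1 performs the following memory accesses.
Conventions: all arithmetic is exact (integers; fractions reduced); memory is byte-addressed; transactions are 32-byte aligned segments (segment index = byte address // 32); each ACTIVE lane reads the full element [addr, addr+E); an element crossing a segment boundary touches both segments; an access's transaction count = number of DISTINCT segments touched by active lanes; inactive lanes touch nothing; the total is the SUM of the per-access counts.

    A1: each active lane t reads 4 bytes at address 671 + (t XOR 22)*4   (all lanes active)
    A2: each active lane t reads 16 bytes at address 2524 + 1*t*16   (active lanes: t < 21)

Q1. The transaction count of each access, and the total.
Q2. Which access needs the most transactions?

A1: 5 transactions
A2: 12 transactions

Answer: 5,12; total 17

Answer: A2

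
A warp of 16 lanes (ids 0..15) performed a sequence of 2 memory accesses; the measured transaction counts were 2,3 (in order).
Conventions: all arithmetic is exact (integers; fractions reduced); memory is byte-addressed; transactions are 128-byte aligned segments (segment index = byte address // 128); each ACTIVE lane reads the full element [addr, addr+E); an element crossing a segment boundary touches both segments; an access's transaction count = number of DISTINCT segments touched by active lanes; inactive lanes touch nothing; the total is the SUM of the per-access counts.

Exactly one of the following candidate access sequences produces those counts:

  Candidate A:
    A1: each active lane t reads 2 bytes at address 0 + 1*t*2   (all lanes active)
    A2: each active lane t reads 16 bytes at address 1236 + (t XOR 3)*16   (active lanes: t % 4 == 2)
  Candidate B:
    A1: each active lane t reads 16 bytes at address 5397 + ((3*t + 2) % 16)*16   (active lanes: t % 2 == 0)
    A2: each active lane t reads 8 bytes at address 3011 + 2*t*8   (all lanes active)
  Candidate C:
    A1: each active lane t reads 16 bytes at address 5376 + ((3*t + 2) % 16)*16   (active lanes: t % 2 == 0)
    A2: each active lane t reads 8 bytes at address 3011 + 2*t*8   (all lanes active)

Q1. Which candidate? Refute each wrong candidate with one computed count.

A: A1 gives 1 transaction, not 2
B: A1 gives 3 transactions, not 2
C: all counts match (2,3)

Answer: C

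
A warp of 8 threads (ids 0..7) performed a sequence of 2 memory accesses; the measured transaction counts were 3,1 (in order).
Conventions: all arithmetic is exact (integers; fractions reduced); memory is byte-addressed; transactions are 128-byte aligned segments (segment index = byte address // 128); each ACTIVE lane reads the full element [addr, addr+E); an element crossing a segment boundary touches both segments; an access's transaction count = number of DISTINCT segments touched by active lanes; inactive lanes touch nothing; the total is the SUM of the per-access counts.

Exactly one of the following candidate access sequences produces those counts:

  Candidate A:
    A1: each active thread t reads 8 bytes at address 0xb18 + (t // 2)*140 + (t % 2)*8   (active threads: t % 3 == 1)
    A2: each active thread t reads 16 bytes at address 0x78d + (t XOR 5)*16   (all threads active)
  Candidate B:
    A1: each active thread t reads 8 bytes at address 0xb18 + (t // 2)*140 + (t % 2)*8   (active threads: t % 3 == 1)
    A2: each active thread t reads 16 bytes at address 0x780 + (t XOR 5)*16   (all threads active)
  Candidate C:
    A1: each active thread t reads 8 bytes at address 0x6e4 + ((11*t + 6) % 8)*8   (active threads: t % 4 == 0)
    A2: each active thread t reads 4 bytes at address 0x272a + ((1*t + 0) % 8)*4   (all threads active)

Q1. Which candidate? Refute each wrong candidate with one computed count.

A: A2 gives 2 transactions, not 1
C: A1 gives 2 transactions, not 3
B: all counts match (3,1)

Answer: B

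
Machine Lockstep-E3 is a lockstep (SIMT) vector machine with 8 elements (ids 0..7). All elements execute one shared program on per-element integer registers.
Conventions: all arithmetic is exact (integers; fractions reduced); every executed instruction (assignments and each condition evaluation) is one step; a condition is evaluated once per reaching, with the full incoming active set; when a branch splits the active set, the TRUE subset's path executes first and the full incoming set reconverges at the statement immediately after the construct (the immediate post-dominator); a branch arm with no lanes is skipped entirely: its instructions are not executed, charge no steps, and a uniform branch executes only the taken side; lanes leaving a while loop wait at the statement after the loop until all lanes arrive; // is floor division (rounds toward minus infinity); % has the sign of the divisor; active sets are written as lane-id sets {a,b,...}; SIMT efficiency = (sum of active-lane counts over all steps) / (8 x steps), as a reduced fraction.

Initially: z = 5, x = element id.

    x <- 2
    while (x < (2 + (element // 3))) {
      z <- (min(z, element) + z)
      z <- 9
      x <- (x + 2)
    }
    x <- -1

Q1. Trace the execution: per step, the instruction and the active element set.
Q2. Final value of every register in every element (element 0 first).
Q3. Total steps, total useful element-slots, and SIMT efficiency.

step 0: x <- 2                       {0,1,2,3,4,5,6,7}
step 1: eval (x < (2 + (element // 3))) {0,1,2,3,4,5,6,7}
step 2: z <- (min(z, element) + z)   {3,4,5,6,7}
step 3: z <- 9                       {3,4,5,6,7}
step 4: x <- (x + 2)                 {3,4,5,6,7}
step 5: eval (x < (2 + (element // 3))) {3,4,5,6,7}
step 6: x <- -1                      {0,1,2,3,4,5,6,7}

Answer: 7 steps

z: 5,5,5,9,9,9,9,9
x: -1,-1,-1,-1,-1,-1,-1,-1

steps = 7; useful = 44; efficiency = 44/56 = 11/14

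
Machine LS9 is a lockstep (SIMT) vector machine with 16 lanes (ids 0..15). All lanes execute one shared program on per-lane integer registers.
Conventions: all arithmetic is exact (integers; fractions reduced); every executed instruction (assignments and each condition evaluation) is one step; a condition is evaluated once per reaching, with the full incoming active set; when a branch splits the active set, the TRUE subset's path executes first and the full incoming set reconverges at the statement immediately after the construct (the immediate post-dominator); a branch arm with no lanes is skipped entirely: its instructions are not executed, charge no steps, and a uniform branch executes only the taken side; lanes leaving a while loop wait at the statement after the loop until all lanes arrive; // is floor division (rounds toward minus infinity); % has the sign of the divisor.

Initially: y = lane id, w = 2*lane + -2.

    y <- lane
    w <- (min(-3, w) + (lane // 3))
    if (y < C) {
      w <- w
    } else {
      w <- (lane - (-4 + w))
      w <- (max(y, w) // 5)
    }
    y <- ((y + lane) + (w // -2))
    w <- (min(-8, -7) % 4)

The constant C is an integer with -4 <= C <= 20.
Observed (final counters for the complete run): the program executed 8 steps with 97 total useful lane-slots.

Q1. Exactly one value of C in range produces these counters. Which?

Answer: C = 15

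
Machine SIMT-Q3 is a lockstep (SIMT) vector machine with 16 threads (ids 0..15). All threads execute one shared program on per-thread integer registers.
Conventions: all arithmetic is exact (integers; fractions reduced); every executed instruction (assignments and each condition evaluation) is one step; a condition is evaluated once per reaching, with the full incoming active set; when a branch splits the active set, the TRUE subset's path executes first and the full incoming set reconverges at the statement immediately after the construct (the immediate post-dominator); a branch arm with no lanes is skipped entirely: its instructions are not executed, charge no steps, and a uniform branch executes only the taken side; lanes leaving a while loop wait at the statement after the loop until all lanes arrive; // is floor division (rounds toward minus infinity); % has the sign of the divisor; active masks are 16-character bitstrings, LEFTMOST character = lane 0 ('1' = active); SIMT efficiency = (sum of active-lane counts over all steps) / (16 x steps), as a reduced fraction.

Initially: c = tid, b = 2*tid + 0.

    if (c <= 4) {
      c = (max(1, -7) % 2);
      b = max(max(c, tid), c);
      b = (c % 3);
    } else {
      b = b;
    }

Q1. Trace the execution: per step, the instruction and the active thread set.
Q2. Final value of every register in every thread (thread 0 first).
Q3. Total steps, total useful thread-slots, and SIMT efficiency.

step 0: eval (c <= 4)                1111111111111111
step 1: c <- (max(1, -7) % 2)        1111100000000000
step 2: b <- max(max(c, tid), c)     1111100000000000
step 3: b <- (c % 3)                 1111100000000000
step 4: b <- b                       0000011111111111

Answer: 5 steps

c: 1,1,1,1,1,5,6,7,8,9,10,11,12,13,14,15
b: 1,1,1,1,1,10,12,14,16,18,20,22,24,26,28,30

steps = 5; useful = 42; efficiency = 42/80 = 21/40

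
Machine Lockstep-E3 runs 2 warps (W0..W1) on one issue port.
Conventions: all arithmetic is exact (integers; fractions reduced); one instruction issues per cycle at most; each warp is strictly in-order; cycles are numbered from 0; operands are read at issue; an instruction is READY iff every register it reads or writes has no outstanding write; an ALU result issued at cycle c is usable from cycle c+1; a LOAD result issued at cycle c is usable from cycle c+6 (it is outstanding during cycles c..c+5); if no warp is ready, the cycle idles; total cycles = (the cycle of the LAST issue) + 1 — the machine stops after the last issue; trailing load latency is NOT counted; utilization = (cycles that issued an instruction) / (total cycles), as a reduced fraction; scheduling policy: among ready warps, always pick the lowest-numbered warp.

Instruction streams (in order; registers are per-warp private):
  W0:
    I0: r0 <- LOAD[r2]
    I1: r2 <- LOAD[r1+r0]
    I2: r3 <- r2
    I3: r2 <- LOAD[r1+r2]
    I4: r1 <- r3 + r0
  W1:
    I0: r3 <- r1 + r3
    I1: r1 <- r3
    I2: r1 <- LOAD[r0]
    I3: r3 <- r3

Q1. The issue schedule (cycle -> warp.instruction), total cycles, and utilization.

cycle 0: W0.I0
cycle 1: W1.I0
cycle 2: W1.I1
cycle 3: W1.I2
cycle 4: W1.I3
cycle 5: idle
cycle 6: W0.I1
cycle 7: idle
cycle 8: idle
cycle 9: idle
cycle 10: idle
cycle 11: idle
cycle 12: W0.I2
cycle 13: W0.I3
cycle 14: W0.I4

Answer: 15 cycles, utilization 3/5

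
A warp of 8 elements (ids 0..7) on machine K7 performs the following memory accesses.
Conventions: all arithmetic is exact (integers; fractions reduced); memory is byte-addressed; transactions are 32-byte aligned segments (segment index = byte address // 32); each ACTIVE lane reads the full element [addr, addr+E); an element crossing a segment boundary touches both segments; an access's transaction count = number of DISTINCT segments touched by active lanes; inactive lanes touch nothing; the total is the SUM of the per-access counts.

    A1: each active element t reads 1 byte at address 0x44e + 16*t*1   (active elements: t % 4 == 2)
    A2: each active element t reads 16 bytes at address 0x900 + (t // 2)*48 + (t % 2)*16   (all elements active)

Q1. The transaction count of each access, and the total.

A1: 2 transactions
A2: 6 transactions

Answer: 2,6; total 8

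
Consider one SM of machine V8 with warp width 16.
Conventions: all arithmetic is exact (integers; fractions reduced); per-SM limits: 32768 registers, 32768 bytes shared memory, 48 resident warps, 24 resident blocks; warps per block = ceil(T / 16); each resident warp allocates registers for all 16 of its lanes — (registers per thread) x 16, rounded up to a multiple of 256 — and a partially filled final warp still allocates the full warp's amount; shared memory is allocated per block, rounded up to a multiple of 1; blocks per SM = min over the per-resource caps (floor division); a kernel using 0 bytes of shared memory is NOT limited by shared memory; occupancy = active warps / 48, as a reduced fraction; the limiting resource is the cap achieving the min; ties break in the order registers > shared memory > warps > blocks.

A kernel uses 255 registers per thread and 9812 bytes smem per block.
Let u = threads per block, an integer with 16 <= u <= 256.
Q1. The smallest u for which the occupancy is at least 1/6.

Answer: u = 49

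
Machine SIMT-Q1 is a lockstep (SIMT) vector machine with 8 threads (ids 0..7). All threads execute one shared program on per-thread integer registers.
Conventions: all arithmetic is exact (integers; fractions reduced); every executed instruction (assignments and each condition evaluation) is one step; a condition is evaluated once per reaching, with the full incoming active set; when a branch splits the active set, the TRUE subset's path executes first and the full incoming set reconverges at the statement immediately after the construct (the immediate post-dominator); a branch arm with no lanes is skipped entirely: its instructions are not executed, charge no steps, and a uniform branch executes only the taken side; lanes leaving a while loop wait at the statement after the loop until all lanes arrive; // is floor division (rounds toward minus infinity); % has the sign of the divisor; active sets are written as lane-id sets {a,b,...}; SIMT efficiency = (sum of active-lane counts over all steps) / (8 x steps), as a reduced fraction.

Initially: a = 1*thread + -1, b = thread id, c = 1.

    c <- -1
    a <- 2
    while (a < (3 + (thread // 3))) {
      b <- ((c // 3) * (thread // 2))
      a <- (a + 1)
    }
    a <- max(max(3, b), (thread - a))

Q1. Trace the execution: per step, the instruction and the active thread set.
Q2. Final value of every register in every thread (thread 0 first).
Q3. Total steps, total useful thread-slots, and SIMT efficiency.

step 0: c <- -1                      {0,1,2,3,4,5,6,7}
step 1: a <- 2                       {0,1,2,3,4,5,6,7}
step 2: eval (a < (3 + (thread // 3))) {0,1,2,3,4,5,6,7}
step 3: b <- ((c // 3) * (thread // 2)) {0,1,2,3,4,5,6,7}
step 4: a <- (a + 1)                 {0,1,2,3,4,5,6,7}
step 5: eval (a < (3 + (thread // 3))) {0,1,2,3,4,5,6,7}
step 6: b <- ((c // 3) * (thread // 2)) {3,4,5,6,7}
step 7: a <- (a + 1)                 {3,4,5,6,7}
step 8: eval (a < (3 + (thread // 3))) {3,4,5,6,7}
step 9: b <- ((c // 3) * (thread // 2)) {6,7}
step 10: a <- (a + 1)                 {6,7}
step 11: eval (a < (3 + (thread // 3))) {6,7}
step 12: a <- max(max(3, b), (thread - a)) {0,1,2,3,4,5,6,7}

Answer: 13 steps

a: 3,3,3,3,3,3,3,3
b: 0,0,-1,-1,-2,-2,-3,-3
c: -1,-1,-1,-1,-1,-1,-1,-1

steps = 13; useful = 77; efficiency = 77/104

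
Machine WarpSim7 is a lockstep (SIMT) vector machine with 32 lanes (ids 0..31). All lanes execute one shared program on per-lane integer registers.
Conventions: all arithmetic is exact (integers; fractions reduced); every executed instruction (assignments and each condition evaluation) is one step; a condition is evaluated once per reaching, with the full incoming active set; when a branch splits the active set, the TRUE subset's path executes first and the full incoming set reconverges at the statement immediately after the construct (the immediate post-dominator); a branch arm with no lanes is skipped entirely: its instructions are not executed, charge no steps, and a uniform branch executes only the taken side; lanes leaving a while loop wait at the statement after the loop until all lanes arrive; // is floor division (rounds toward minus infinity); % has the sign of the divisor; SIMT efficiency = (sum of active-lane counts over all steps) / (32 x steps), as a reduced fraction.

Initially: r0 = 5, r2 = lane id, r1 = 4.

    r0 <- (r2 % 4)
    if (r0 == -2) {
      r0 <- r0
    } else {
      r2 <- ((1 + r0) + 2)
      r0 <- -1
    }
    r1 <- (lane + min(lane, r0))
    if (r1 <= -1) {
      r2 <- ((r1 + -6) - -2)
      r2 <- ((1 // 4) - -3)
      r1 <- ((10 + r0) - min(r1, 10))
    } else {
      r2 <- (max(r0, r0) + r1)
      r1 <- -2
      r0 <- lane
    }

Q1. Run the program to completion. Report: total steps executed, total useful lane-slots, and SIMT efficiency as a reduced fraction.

Answer: 12 steps, 288 useful, 3/4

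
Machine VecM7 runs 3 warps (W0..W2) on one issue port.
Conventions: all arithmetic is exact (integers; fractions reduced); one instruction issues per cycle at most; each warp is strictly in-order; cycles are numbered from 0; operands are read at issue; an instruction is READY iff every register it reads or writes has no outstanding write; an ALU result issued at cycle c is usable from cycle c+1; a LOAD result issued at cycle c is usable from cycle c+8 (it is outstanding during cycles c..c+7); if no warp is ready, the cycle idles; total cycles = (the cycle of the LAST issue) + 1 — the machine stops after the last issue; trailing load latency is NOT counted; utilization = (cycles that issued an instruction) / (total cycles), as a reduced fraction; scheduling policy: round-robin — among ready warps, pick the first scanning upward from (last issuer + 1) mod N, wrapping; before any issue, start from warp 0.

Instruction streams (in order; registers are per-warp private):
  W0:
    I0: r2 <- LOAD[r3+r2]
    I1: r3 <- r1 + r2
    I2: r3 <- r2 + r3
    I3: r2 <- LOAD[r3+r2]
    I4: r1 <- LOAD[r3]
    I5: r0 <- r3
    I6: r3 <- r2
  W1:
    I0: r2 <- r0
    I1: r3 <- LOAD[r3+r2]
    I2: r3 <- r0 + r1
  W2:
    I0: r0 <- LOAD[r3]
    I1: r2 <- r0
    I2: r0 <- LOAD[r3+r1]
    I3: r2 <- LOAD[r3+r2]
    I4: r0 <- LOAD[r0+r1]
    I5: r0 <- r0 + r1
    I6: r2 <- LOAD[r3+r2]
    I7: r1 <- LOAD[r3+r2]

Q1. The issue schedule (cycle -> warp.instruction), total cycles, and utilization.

cycle 0: W0.I0
cycle 1: W1.I0
cycle 2: W2.I0
cycle 3: W1.I1
cycle 4: idle
cycle 5: idle
cycle 6: idle
cycle 7: idle
cycle 8: W0.I1
cycle 9: W0.I2
cycle 10: W2.I1
cycle 11: W0.I3
cycle 12: W1.I2
cycle 13: W2.I2
cycle 14: W0.I4
cycle 15: W2.I3
cycle 16: W0.I5
cycle 17: idle
cycle 18: idle
cycle 19: W0.I6
cycle 20: idle
cycle 21: W2.I4
cycle 22: idle
cycle 23: idle
cycle 24: idle
cycle 25: idle
cycle 26: idle
cycle 27: idle
cycle 28: idle
cycle 29: W2.I5
cycle 30: W2.I6
cycle 31: idle
cycle 32: idle
cycle 33: idle
cycle 34: idle
cycle 35: idle
cycle 36: idle
cycle 37: idle
cycle 38: W2.I7

Answer: 39 cycles, utilization 6/13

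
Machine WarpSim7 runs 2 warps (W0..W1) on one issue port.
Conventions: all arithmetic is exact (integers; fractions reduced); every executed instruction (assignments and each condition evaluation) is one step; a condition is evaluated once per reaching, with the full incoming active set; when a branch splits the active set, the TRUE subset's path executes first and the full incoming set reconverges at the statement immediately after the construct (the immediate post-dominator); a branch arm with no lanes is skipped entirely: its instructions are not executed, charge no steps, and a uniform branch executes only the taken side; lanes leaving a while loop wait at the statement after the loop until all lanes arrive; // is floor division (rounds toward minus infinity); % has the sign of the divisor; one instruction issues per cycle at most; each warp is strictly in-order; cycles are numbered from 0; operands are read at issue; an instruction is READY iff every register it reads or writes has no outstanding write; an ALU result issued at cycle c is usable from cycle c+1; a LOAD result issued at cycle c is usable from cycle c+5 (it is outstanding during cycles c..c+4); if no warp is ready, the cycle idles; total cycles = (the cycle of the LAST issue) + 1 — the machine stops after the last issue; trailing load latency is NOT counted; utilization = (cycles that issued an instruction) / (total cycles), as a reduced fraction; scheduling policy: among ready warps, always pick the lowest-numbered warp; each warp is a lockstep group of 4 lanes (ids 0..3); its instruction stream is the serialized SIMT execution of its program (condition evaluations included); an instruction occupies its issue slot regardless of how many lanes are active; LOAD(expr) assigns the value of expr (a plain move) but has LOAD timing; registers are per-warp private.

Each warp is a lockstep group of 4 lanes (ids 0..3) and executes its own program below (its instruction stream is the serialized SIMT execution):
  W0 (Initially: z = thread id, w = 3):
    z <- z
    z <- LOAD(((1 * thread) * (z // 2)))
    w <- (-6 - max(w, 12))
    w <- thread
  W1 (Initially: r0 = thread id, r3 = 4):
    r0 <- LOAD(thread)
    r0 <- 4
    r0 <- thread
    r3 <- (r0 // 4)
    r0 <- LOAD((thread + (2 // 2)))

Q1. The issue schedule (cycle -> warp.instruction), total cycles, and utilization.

cycle 0: W0.I0
cycle 1: W0.I1
cycle 2: W0.I2
cycle 3: W0.I3
cycle 4: W1.I0
cycle 5: idle
cycle 6: idle
cycle 7: idle
cycle 8: idle
cycle 9: W1.I1
cycle 10: W1.I2
cycle 11: W1.I3
cycle 12: W1.I4

Answer: 13 cycles, utilization 9/13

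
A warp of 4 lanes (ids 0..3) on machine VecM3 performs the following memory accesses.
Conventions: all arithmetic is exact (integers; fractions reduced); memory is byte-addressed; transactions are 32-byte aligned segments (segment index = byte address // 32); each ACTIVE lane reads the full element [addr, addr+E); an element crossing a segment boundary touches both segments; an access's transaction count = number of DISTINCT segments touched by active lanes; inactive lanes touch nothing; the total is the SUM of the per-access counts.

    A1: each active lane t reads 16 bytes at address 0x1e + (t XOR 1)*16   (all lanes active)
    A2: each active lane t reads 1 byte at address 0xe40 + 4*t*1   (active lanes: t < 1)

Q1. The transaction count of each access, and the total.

A1: 3 transactions
A2: 1 transaction

Answer: 3,1; total 4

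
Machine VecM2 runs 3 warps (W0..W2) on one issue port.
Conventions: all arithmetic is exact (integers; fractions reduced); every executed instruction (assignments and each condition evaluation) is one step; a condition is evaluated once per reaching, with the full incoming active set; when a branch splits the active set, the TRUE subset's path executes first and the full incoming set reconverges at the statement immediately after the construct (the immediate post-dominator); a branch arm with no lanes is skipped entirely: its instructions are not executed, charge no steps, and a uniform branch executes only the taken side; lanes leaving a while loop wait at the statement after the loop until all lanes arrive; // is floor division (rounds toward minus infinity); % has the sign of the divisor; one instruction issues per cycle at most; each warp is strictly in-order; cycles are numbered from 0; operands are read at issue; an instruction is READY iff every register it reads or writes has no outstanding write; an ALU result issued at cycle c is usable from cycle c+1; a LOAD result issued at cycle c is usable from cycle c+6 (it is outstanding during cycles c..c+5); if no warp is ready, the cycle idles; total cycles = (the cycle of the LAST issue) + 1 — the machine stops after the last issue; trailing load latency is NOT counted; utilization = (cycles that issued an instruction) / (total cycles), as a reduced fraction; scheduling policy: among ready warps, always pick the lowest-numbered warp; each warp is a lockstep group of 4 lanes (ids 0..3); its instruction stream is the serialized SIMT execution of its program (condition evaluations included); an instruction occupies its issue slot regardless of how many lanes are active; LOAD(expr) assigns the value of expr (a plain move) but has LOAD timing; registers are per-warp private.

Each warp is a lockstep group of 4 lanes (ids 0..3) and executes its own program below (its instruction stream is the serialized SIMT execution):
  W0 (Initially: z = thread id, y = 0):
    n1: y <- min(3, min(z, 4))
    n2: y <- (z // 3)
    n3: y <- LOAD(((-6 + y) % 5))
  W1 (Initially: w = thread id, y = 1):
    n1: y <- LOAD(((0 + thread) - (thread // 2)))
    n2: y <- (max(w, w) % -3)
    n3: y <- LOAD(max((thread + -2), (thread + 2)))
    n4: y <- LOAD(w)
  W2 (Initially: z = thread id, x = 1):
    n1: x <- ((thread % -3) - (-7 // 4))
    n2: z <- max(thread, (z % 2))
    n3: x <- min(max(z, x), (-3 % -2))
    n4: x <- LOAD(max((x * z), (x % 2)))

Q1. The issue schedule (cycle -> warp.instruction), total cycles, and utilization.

cycle 0: W0.I0
cycle 1: W0.I1
cycle 2: W0.I2
cycle 3: W1.I0
cycle 4: W2.I0
cycle 5: W2.I1
cycle 6: W2.I2
cycle 7: W2.I3
cycle 8: idle
cycle 9: W1.I1
cycle 10: W1.I2
cycle 11: idle
cycle 12: idle
cycle 13: idle
cycle 14: idle
cycle 15: idle
cycle 16: W1.I3

Answer: 17 cycles, utilization 11/17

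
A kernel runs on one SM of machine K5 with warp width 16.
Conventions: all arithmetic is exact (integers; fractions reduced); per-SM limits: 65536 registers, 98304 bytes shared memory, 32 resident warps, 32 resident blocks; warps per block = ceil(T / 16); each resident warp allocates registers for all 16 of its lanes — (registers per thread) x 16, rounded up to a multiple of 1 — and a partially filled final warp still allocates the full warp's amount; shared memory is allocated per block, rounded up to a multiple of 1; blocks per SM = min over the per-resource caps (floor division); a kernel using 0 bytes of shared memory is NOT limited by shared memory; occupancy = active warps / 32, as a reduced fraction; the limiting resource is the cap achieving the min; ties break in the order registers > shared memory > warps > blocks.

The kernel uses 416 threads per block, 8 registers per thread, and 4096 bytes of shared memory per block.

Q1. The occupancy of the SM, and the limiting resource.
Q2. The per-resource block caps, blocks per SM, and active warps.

Answer: occupancy 13/16, limited by warps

registers: 19 blocks
shared memory: 24 blocks
warps: 1 block
blocks: 32 blocks

Answer: 1 block, 26 active warps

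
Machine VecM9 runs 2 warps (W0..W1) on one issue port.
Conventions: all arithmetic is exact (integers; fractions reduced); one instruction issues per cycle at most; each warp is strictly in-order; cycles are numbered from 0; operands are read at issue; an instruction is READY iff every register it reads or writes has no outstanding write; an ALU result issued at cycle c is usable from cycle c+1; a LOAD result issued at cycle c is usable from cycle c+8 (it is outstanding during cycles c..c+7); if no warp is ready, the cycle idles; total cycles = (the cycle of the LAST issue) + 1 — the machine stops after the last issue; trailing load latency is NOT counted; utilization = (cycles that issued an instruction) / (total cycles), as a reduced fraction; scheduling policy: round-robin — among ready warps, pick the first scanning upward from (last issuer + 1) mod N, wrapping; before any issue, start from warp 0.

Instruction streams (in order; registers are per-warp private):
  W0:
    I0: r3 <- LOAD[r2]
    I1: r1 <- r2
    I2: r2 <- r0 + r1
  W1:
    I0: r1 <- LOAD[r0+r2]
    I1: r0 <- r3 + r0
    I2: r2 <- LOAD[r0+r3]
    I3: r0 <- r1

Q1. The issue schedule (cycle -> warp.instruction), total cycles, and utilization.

cycle 0: W0.I0
cycle 1: W1.I0
cycle 2: W0.I1
cycle 3: W1.I1
cycle 4: W0.I2
cycle 5: W1.I2
cycle 6: idle
cycle 7: idle
cycle 8: idle
cycle 9: W1.I3

Answer: 10 cycles, utilization 7/10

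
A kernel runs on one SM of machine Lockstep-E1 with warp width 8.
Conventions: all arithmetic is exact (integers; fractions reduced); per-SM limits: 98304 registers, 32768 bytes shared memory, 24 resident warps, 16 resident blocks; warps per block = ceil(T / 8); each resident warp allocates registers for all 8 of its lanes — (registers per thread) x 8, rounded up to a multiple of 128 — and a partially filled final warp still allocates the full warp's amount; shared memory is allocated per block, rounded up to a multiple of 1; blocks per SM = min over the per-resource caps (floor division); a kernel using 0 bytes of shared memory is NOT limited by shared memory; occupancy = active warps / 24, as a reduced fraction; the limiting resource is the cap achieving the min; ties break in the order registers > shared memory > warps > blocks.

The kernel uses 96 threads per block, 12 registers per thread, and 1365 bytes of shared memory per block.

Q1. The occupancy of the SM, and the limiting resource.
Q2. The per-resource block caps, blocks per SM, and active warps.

Answer: occupancy 1, limited by warps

registers: 64 blocks
shared memory: 24 blocks
warps: 2 blocks
blocks: 16 blocks

Answer: 2 blocks, 24 active warps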